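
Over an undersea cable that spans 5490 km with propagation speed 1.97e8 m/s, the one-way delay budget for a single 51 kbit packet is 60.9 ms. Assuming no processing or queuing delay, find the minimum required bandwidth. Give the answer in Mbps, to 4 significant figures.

1.544 Mbps

Propagation delay = 5490000 / 197000000 = 27.868 ms.
Transmission budget = 60.9 − 27.868 = 33.032 ms.
R ≥ L / t_tx = 51000 bits / 0.033032 s = 1.544 Mbps.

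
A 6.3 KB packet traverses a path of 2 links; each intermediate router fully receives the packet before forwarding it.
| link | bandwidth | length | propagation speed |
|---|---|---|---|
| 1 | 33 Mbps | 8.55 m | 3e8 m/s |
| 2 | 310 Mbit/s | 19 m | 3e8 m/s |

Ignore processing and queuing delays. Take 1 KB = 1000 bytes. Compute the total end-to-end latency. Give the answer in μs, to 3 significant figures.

L = 50400 bits.
Transmission delays (L/R per hop): 1527.27, 162.581 μs; sum = 1689.85 μs.
Propagation delays (d/s per hop): 0.0285, 0.0633333 μs; sum = 0.0918333 μs.
End-to-end = 1690 μs.

1690 μs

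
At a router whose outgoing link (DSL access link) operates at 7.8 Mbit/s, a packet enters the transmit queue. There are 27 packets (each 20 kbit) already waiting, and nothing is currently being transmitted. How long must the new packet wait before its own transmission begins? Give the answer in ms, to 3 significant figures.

Each queued packet: L/R = 20000/7800000 = 2.5641 ms.
27 queued → 69.2308 ms.
Queuing delay = 69.2 ms.

69.2 ms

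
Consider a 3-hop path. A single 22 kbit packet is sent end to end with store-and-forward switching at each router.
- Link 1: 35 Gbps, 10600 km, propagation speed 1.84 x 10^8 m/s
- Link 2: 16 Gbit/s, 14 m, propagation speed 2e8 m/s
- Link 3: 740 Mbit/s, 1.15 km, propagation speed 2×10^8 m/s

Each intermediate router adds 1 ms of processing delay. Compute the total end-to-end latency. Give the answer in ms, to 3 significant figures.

59.6 ms

L = 22000 bits.
Transmission delays (L/R per hop): 0.000628571, 0.001375, 0.0297297 ms; sum = 0.0317333 ms.
Propagation delays (d/s per hop): 57.6087, 7e-05, 0.00575 ms; sum = 57.6145 ms.
Processing at 2 router(s): 2 × 1 ms = 2 ms.
End-to-end = 59.6 ms.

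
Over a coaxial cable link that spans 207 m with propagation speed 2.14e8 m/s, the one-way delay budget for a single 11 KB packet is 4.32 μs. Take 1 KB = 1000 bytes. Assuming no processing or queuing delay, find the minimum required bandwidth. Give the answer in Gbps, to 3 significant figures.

26.2 Gbps

L = 88000 bits.
Propagation delay = 207 / 214000000 = 0.96729 μs.
Transmission budget = 4.32 − 0.96729 = 3.35271 μs.
R ≥ L / t_tx = 88000 bits / 3.35271e-06 s = 26.2 Gbps.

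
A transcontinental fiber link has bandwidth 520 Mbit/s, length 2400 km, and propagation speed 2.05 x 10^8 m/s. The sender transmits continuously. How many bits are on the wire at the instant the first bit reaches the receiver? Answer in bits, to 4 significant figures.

Propagation delay = 2400000 / 2.05e+08 = 0.0117073 s.
BDP = R × t_prop = 520000000 × 0.0117073 = 6087800 bits.

6088000 bits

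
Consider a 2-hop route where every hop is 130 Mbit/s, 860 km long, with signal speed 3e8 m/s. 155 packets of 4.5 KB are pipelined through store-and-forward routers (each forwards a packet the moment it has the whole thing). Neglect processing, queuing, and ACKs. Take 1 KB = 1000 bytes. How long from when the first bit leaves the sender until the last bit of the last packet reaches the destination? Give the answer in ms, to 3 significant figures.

Per-hop transmission t_tx = L/R = 36000/130000000 = 0.276923 ms.
Per-hop propagation t_prop = 860000/300000000 = 2.86667 ms.
Pipeline fill: first packet needs 2·t_tx to clear all hops; remaining 154 packets each add one t_tx.
Total = (2+155-1)·t_tx + 2·t_prop = 156·0.276923 + 2·2.86667 = 48.9 ms.

48.9 ms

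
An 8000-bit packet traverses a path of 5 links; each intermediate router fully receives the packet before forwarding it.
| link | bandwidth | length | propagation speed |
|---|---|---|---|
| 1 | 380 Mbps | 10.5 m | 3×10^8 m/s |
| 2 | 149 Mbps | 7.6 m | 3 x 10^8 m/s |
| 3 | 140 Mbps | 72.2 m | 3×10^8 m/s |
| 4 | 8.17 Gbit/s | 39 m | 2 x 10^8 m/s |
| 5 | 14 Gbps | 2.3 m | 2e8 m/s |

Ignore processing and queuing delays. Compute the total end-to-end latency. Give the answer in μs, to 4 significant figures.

Transmission delays (L/R per hop): 21.0526, 53.6913, 57.1429, 0.979192, 0.571429 μs; sum = 133.437 μs.
Propagation delays (d/s per hop): 0.035, 0.0253333, 0.240667, 0.195, 0.0115 μs; sum = 0.5075 μs.
End-to-end = 133.9 μs.

133.9 μs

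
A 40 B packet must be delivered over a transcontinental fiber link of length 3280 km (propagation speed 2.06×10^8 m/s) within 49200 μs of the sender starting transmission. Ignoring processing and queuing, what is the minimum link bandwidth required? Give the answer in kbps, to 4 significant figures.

9.616 kbps

L = 320 bits.
Propagation delay = 3280000 / 206000000 = 15922.3 μs.
Transmission budget = 49200 − 15922.3 = 33277.7 μs.
R ≥ L / t_tx = 320 bits / 0.0332777 s = 9.616 kbps.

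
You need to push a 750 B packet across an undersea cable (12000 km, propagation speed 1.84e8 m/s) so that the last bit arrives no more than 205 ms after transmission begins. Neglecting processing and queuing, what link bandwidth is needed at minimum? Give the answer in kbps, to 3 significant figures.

L = 6000 bits.
Propagation delay = 12000000 / 184000000 = 65.2174 ms.
Transmission budget = 205 − 65.2174 = 139.783 ms.
R ≥ L / t_tx = 6000 bits / 0.139783 s = 42.9 kbps.

42.9 kbps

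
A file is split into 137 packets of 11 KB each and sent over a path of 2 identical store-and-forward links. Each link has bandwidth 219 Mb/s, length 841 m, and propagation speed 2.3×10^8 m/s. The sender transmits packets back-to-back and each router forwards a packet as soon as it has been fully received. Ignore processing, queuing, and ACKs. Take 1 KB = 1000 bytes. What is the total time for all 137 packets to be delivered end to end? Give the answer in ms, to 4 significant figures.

Per-hop transmission t_tx = L/R = 88000/219000000 = 0.401826 ms.
Per-hop propagation t_prop = 841/2.3e+08 = 0.00365652 ms.
Pipeline fill: first packet needs 2·t_tx to clear all hops; remaining 136 packets each add one t_tx.
Total = (2+137-1)·t_tx + 2·t_prop = 138·0.401826 + 2·0.00365652 = 55.46 ms.

55.46 ms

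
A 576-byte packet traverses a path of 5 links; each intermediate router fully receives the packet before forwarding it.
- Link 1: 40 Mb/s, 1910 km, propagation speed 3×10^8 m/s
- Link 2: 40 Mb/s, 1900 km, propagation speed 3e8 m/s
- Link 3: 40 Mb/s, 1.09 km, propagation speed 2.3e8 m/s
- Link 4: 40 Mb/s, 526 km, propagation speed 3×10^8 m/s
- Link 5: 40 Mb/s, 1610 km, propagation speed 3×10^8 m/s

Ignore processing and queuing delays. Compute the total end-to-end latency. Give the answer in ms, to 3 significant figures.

L = 576 × 8 = 4608 bits.
Transmission delay per hop = L/R = 4608/40000000 = 0.1152 ms; 5 hops → 0.576 ms.
Propagation delays (d/s per hop): 6.36667, 6.33333, 0.00473913, 1.75333, 5.36667 ms; sum = 19.8247 ms.
End-to-end = 20.4 ms.

20.4 ms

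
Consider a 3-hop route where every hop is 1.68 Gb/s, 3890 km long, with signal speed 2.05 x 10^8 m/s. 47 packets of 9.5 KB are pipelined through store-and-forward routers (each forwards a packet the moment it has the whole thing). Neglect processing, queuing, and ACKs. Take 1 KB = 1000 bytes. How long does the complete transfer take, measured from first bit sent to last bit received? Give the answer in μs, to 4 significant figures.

Per-hop transmission t_tx = L/R = 76000/1680000000 = 45.2381 μs.
Per-hop propagation t_prop = 3890000/2.05e+08 = 18975.6 μs.
Pipeline fill: first packet needs 3·t_tx to clear all hops; remaining 46 packets each add one t_tx.
Total = (3+47-1)·t_tx + 3·t_prop = 49·45.2381 + 3·18975.6 = 59140 μs.

59140 μs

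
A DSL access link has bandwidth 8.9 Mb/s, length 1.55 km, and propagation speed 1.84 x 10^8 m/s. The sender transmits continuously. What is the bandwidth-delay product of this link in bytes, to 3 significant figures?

Propagation delay = 1550 / 184000000 = 8.42391e-06 s.
BDP = R × t_prop = 8900000 × 8.42391e-06 = 74.9728 bits.
In bytes: 74.9728/8 = 9.37 bytes.

9.37 bytes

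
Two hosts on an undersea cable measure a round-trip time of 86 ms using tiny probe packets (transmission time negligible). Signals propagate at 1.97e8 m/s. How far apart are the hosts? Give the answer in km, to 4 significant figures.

One-way propagation = RTT/2 = 43 ms.
d = s × t = 197000000 × 0.043 = 8471 km.

8471 km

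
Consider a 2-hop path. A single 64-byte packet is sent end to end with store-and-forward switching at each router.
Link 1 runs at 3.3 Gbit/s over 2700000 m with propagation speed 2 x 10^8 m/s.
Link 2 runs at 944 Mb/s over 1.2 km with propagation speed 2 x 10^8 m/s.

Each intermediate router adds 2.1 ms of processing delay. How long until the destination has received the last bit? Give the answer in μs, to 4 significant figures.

L = 64 × 8 = 512 bits.
Transmission delays (L/R per hop): 0.155152, 0.542373 μs; sum = 0.697524 μs.
Propagation delays (d/s per hop): 13500, 6 μs; sum = 13506 μs.
Processing at 1 router(s): 1 × 2.1 ms = 2100 μs.
End-to-end = 15610 μs.

15610 μs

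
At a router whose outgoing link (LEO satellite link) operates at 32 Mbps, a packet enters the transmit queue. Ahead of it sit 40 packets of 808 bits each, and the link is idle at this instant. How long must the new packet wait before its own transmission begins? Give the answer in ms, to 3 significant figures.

Each queued packet: L/R = 808/32000000 = 0.02525 ms.
40 queued → 1.01 ms.
Queuing delay = 1.01 ms.

1.01 ms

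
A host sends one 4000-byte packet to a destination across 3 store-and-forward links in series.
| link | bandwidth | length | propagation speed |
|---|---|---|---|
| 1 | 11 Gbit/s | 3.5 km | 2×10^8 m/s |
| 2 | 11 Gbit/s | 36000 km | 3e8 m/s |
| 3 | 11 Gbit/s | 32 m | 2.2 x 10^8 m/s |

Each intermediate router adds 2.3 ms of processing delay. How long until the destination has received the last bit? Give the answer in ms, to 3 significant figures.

125 ms

L = 4000 × 8 = 32000 bits.
Transmission delay per hop = L/R = 32000/11000000000 = 0.00290909 ms; 3 hops → 0.00872727 ms.
Propagation delays (d/s per hop): 0.0175, 120, 0.000145455 ms; sum = 120.018 ms.
Processing at 2 router(s): 2 × 2.3 ms = 4.6 ms.
End-to-end = 125 ms.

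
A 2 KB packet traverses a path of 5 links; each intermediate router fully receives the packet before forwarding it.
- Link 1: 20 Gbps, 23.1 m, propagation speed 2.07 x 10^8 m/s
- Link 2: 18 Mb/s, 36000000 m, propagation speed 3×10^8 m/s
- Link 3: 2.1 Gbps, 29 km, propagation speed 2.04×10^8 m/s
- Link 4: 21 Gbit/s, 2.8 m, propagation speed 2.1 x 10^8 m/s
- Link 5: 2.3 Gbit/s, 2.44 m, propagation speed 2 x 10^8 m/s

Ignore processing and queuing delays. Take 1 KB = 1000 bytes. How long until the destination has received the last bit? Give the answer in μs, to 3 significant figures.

L = 16000 bits.
Transmission delays (L/R per hop): 0.8, 888.889, 7.61905, 0.761905, 6.95652 μs; sum = 905.026 μs.
Propagation delays (d/s per hop): 0.111594, 120000, 142.157, 0.0133333, 0.0122 μs; sum = 120142 μs.
End-to-end = 121000 μs.

121000 μs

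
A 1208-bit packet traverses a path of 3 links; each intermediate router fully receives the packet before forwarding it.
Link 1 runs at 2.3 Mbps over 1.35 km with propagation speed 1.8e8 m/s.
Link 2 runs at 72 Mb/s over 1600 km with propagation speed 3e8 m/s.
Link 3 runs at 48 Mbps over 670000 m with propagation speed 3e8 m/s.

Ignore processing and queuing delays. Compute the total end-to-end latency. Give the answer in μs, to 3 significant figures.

8140 μs

Transmission delays (L/R per hop): 525.217, 16.7778, 25.1667 μs; sum = 567.162 μs.
Propagation delays (d/s per hop): 7.5, 5333.33, 2233.33 μs; sum = 7574.17 μs.
End-to-end = 8140 μs.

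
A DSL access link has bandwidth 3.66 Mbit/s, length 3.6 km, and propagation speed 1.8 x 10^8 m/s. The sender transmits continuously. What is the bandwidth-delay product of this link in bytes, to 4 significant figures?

Propagation delay = 3600 / 180000000 = 2e-05 s.
BDP = R × t_prop = 3660000 × 2e-05 = 73.2 bits.
In bytes: 73.2/8 = 9.150 bytes.

9.150 bytes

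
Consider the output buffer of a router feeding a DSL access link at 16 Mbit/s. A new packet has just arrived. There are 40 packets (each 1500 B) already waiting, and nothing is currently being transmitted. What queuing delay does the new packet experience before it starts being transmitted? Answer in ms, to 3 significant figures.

30.0 ms

Each queued packet: L/R = 12000/16000000 = 0.75 ms.
40 queued → 30 ms.
Queuing delay = 30.0 ms.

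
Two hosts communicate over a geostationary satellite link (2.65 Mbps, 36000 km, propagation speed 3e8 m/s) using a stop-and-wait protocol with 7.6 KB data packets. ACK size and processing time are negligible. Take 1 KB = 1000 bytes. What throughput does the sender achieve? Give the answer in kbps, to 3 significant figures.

t_tx = L/R = 60800/2650000 = 0.0229434 s.
t_prop = 36000000/300000000 = 0.12 s; RTT = 0.24 s.
Cycle = t_tx + RTT = 0.262943 s.
Throughput = L / cycle = 60800 / 0.262943 = 231 kbps.

231 kbps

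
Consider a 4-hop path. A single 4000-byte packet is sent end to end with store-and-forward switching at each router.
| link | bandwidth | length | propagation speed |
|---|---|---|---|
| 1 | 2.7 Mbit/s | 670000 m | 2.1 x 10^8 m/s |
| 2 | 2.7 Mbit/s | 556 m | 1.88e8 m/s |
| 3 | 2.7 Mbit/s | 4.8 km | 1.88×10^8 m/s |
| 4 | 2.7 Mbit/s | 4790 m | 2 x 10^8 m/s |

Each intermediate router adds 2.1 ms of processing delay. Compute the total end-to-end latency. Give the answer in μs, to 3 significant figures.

57000 μs

L = 4000 × 8 = 32000 bits.
Transmission delay per hop = L/R = 32000/2700000 = 11851.9 μs; 4 hops → 47407.4 μs.
Propagation delays (d/s per hop): 3190.48, 2.95745, 25.5319, 23.95 μs; sum = 3242.92 μs.
Processing at 3 router(s): 3 × 2.1 ms = 6300 μs.
End-to-end = 57000 μs.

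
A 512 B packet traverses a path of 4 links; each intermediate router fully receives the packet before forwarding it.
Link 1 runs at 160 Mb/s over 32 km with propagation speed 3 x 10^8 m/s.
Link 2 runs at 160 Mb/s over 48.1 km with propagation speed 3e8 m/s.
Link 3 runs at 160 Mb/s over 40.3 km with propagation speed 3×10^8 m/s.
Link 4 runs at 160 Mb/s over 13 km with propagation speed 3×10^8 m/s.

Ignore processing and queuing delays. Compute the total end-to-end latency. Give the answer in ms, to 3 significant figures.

L = 512 × 8 = 4096 bits.
Transmission delay per hop = L/R = 4096/160000000 = 0.0256 ms; 4 hops → 0.1024 ms.
Propagation delays (d/s per hop): 0.106667, 0.160333, 0.134333, 0.0433333 ms; sum = 0.444667 ms.
End-to-end = 0.547 ms.

0.547 ms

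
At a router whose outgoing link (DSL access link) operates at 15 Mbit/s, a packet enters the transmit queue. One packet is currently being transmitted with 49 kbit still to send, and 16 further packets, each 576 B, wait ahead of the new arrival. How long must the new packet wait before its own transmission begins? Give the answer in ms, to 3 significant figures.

8.18 ms

Each queued packet: L/R = 4608/15000000 = 0.3072 ms.
16 queued → 4.9152 ms.
Plus remaining 49000 bits of current packet: 3.26667 ms.
Queuing delay = 8.18 ms.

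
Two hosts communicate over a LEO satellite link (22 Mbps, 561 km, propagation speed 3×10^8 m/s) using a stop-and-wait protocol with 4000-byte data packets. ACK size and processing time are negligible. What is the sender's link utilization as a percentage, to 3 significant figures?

t_tx = L/R = 32000/22000000 = 0.00145455 s.
t_prop = 561000/300000000 = 0.00187 s; RTT = 0.00374 s.
Cycle = t_tx + RTT = 0.00519455 s.
Utilization = t_tx / cycle = 0.00145455/0.00519455 = 28.0 %.

28.0 %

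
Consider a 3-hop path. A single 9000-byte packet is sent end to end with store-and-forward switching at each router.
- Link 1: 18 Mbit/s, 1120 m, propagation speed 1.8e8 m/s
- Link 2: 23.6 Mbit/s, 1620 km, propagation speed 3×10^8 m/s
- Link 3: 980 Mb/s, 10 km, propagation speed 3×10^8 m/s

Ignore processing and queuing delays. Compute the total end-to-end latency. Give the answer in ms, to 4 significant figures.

12.56 ms

L = 9000 × 8 = 72000 bits.
Transmission delays (L/R per hop): 4, 3.05085, 0.0734694 ms; sum = 7.12432 ms.
Propagation delays (d/s per hop): 0.00622222, 5.4, 0.0333333 ms; sum = 5.43956 ms.
End-to-end = 12.56 ms.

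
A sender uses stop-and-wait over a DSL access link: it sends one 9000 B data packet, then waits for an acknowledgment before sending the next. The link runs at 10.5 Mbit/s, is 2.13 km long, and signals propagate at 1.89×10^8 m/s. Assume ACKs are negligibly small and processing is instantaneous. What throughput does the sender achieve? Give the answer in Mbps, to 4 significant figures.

10.47 Mbps

t_tx = L/R = 72000/10500000 = 0.00685714 s.
t_prop = 2130/189000000 = 1.12698e-05 s; RTT = 2.25397e-05 s.
Cycle = t_tx + RTT = 0.00687968 s.
Throughput = L / cycle = 72000 / 0.00687968 = 10.47 Mbps.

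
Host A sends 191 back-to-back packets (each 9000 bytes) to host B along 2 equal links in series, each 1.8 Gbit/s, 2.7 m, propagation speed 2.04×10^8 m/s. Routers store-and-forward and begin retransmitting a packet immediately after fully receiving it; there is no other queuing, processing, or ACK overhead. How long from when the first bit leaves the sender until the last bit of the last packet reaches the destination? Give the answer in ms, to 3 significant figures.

7.68 ms

Per-hop transmission t_tx = L/R = 72000/1800000000 = 0.04 ms.
Per-hop propagation t_prop = 2.7/204000000 = 1.32353e-05 ms.
Pipeline fill: first packet needs 2·t_tx to clear all hops; remaining 190 packets each add one t_tx.
Total = (2+191-1)·t_tx + 2·t_prop = 192·0.04 + 2·1.32353e-05 = 7.68 ms.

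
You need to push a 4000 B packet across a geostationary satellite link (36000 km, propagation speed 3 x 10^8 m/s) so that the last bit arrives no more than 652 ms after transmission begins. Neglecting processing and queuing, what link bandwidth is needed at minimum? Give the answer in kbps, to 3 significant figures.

L = 32000 bits.
Propagation delay = 36000000 / 300000000 = 120 ms.
Transmission budget = 652 − 120 = 532 ms.
R ≥ L / t_tx = 32000 bits / 0.532 s = 60.2 kbps.

60.2 kbps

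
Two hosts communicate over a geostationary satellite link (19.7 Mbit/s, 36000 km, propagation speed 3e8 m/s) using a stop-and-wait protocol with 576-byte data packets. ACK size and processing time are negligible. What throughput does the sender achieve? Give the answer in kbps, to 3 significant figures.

t_tx = L/R = 4608/19700000 = 0.000233909 s.
t_prop = 36000000/300000000 = 0.12 s; RTT = 0.24 s.
Cycle = t_tx + RTT = 0.240234 s.
Throughput = L / cycle = 4608 / 0.240234 = 19.2 kbps.

19.2 kbps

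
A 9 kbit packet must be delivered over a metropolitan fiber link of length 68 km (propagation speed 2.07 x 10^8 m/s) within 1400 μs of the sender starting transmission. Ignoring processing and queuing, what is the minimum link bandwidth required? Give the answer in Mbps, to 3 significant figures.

8.40 Mbps

Propagation delay = 68000 / 2.07e+08 = 328.502 μs.
Transmission budget = 1400 − 328.502 = 1071.5 μs.
R ≥ L / t_tx = 9000 bits / 0.0010715 s = 8.40 Mbps.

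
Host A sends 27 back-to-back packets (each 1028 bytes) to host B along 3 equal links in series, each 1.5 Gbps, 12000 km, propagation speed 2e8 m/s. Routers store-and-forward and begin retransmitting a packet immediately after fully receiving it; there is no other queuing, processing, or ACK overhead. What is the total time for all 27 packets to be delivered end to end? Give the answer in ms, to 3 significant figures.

180 ms

Per-hop transmission t_tx = L/R = 8224/1500000000 = 0.00548267 ms.
Per-hop propagation t_prop = 12000000/200000000 = 60 ms.
Pipeline fill: first packet needs 3·t_tx to clear all hops; remaining 26 packets each add one t_tx.
Total = (3+27-1)·t_tx + 3·t_prop = 29·0.00548267 + 3·60 = 180 ms.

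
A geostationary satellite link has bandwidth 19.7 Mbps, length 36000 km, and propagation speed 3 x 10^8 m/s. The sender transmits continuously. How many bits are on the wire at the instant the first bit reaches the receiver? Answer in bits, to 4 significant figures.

Propagation delay = 36000000 / 300000000 = 0.12 s.
BDP = R × t_prop = 19700000 × 0.12 = 2364000 bits.

2364000 bits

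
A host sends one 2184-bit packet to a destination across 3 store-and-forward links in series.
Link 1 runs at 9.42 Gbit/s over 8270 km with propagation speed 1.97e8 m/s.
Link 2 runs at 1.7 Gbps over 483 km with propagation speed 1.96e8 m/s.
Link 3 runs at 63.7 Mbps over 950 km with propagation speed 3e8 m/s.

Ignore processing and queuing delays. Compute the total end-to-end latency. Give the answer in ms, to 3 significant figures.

Transmission delays (L/R per hop): 0.000231847, 0.00128471, 0.0342857 ms; sum = 0.0358023 ms.
Propagation delays (d/s per hop): 41.9797, 2.46429, 3.16667 ms; sum = 47.6106 ms.
End-to-end = 47.6 ms.

47.6 ms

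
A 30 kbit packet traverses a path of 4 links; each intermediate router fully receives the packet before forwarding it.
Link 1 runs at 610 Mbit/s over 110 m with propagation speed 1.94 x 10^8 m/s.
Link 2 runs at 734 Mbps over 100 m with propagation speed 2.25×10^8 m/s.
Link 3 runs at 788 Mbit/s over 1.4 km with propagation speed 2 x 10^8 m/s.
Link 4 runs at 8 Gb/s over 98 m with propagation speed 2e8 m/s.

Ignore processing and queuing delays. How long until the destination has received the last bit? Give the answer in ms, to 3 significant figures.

0.140 ms

L = 30000 bits.
Transmission delays (L/R per hop): 0.0491803, 0.0408719, 0.0380711, 0.00375 ms; sum = 0.131873 ms.
Propagation delays (d/s per hop): 0.00056701, 0.000444444, 0.007, 0.00049 ms; sum = 0.00850145 ms.
End-to-end = 0.140 ms.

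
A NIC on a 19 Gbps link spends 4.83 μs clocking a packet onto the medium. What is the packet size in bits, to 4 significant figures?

91770 bits

L = R × t_tx = 19000000000 b/s × 4.83e-06 s = 91770 bits.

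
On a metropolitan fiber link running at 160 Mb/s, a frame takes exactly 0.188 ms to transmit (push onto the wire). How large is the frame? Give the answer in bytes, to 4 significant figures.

L = R × t_tx = 160000000 b/s × 0.000188 s = 30080 bits.
In bytes: 30080 / 8 = 3760 bytes.

3760 bytes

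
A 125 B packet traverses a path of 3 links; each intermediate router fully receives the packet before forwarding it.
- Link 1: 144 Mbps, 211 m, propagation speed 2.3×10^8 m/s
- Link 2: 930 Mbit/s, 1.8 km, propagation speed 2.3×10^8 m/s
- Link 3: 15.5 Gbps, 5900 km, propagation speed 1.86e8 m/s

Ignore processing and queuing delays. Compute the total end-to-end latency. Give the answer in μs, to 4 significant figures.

L = 125 × 8 = 1000 bits.
Transmission delays (L/R per hop): 6.94444, 1.07527, 0.0645161 μs; sum = 8.08423 μs.
Propagation delays (d/s per hop): 0.917391, 7.82609, 31720.4 μs; sum = 31729.2 μs.
End-to-end = 31740 μs.

31740 μs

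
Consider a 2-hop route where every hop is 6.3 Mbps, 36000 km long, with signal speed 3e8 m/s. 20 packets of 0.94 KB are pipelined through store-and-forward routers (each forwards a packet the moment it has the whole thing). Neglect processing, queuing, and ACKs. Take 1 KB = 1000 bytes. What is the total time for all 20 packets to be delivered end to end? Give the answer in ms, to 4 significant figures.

265.1 ms

Per-hop transmission t_tx = L/R = 7520/6300000 = 1.19365 ms.
Per-hop propagation t_prop = 36000000/300000000 = 120 ms.
Pipeline fill: first packet needs 2·t_tx to clear all hops; remaining 19 packets each add one t_tx.
Total = (2+20-1)·t_tx + 2·t_prop = 21·1.19365 + 2·120 = 265.1 ms.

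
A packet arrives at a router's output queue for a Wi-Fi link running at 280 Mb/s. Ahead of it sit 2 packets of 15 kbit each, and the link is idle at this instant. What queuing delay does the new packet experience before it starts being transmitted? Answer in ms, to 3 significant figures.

0.107 ms

Each queued packet: L/R = 15000/280000000 = 0.0535714 ms.
2 queued → 0.107143 ms.
Queuing delay = 0.107 ms.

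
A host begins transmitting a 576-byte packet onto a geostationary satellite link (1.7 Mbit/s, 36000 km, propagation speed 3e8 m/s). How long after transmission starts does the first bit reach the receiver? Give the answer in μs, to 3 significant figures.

120000 μs

First bit experiences only propagation delay: d/s = 36000000/300000000 = 120000 μs.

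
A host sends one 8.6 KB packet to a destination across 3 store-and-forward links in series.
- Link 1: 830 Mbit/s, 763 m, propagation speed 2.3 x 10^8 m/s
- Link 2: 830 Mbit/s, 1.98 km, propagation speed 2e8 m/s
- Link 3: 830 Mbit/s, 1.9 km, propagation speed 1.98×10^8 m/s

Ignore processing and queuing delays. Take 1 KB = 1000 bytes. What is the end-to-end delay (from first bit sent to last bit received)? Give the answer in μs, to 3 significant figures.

L = 68800 bits.
Transmission delay per hop = L/R = 68800/830000000 = 82.8916 μs; 3 hops → 248.675 μs.
Propagation delays (d/s per hop): 3.31739, 9.9, 9.59596 μs; sum = 22.8134 μs.
End-to-end = 271 μs.

271 μs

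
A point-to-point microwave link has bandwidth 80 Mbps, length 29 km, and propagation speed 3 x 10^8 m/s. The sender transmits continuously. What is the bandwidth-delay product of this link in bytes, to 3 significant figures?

Propagation delay = 29000 / 300000000 = 9.66667e-05 s.
BDP = R × t_prop = 80000000 × 9.66667e-05 = 7733.33 bits.
In bytes: 7733.33/8 = 967 bytes.

967 bytes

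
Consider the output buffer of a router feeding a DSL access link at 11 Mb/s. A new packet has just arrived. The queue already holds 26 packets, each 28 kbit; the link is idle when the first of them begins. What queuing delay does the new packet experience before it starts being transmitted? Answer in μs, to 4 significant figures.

Each queued packet: L/R = 28000/11000000 = 2545.45 μs.
26 queued → 66181.8 μs.
Queuing delay = 66180 μs.

66180 μs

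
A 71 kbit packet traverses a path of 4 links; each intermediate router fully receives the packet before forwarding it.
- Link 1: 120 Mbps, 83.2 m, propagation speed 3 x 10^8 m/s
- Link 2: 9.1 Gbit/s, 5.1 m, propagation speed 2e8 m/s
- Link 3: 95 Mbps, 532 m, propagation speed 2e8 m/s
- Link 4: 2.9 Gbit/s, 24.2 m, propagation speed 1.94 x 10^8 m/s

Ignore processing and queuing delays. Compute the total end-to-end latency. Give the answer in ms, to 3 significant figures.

L = 71000 bits.
Transmission delays (L/R per hop): 0.591667, 0.0078022, 0.747368, 0.0244828 ms; sum = 1.37132 ms.
Propagation delays (d/s per hop): 0.000277333, 2.55e-05, 0.00266, 0.000124742 ms; sum = 0.00308758 ms.
End-to-end = 1.37 ms.

1.37 ms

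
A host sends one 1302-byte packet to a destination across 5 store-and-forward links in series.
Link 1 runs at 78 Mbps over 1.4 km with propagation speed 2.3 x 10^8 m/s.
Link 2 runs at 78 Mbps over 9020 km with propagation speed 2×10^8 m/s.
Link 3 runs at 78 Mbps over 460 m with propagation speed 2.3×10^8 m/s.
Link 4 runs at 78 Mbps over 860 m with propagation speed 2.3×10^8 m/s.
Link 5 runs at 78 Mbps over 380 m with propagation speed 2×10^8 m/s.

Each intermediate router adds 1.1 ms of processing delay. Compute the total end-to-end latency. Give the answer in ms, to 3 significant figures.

50.2 ms

L = 1302 × 8 = 10416 bits.
Transmission delay per hop = L/R = 10416/78000000 = 0.133538 ms; 5 hops → 0.667692 ms.
Propagation delays (d/s per hop): 0.00608696, 45.1, 0.002, 0.00373913, 0.0019 ms; sum = 45.1137 ms.
Processing at 4 router(s): 4 × 1.1 ms = 4.4 ms.
End-to-end = 50.2 ms.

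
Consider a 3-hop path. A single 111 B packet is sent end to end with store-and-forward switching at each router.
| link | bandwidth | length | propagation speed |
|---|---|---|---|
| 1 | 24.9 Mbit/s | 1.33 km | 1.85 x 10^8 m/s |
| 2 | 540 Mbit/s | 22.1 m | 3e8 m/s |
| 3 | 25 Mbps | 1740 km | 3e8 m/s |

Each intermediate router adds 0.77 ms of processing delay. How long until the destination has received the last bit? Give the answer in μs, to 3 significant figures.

7420 μs

L = 111 × 8 = 888 bits.
Transmission delays (L/R per hop): 35.6627, 1.64444, 35.52 μs; sum = 72.8271 μs.
Propagation delays (d/s per hop): 7.18919, 0.0736667, 5800 μs; sum = 5807.26 μs.
Processing at 2 router(s): 2 × 0.77 ms = 1540 μs.
End-to-end = 7420 μs.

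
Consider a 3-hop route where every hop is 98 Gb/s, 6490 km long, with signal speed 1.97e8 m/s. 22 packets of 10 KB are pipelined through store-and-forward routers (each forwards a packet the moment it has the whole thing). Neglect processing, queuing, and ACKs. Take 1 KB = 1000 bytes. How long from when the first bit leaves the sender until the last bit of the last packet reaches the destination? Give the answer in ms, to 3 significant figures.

98.9 ms

Per-hop transmission t_tx = L/R = 80000/98000000000 = 0.000816327 ms.
Per-hop propagation t_prop = 6490000/197000000 = 32.9442 ms.
Pipeline fill: first packet needs 3·t_tx to clear all hops; remaining 21 packets each add one t_tx.
Total = (3+22-1)·t_tx + 3·t_prop = 24·0.000816327 + 3·32.9442 = 98.9 ms.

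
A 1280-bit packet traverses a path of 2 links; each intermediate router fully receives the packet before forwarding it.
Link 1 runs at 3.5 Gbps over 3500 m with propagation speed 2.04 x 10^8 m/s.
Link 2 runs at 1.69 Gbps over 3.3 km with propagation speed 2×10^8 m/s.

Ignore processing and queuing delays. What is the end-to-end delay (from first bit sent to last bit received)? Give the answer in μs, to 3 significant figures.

34.8 μs

Transmission delays (L/R per hop): 0.365714, 0.757396 μs; sum = 1.12311 μs.
Propagation delays (d/s per hop): 17.1569, 16.5 μs; sum = 33.6569 μs.
End-to-end = 34.8 μs.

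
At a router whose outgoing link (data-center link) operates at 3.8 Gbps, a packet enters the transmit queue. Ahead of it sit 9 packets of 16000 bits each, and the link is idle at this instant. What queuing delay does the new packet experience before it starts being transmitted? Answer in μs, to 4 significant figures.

37.89 μs

Each queued packet: L/R = 16000/3800000000 = 4.21053 μs.
9 queued → 37.8947 μs.
Queuing delay = 37.89 μs.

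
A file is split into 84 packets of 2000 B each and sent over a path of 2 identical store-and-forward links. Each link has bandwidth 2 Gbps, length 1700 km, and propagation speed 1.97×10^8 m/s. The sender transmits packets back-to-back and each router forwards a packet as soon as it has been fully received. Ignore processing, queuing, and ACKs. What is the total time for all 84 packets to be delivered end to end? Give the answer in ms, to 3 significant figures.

17.9 ms

Per-hop transmission t_tx = L/R = 16000/2000000000 = 0.008 ms.
Per-hop propagation t_prop = 1700000/197000000 = 8.62944 ms.
Pipeline fill: first packet needs 2·t_tx to clear all hops; remaining 83 packets each add one t_tx.
Total = (2+84-1)·t_tx + 2·t_prop = 85·0.008 + 2·8.62944 = 17.9 ms.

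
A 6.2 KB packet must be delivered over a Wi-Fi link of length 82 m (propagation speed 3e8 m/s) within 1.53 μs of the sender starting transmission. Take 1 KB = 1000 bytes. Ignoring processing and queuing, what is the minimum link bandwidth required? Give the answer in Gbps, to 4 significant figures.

39.47 Gbps

L = 49600 bits.
Propagation delay = 82 / 300000000 = 0.273333 μs.
Transmission budget = 1.53 − 0.273333 = 1.25667 μs.
R ≥ L / t_tx = 49600 bits / 1.25667e-06 s = 39.47 Gbps.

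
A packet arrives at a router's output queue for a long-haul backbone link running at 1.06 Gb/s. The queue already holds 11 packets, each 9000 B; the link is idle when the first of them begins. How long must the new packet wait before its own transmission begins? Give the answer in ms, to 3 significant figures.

Each queued packet: L/R = 72000/1060000000 = 0.0679245 ms.
11 queued → 0.74717 ms.
Queuing delay = 0.747 ms.

0.747 ms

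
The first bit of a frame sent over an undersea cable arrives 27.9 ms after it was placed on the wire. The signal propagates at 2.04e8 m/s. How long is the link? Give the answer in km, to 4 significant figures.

d = s × t_prop = 204000000 × 0.0279 = 5692 km.

5692 km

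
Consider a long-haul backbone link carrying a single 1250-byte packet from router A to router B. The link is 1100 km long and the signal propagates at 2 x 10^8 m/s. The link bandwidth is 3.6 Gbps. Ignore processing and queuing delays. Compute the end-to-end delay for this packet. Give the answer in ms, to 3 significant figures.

5.50 ms

L = 1250 × 8 = 10000 bits.
Transmission delay = L/R = 10000 / 3600000000 = 0.00277778 ms.
Propagation delay = d/s = 1100000 m / 200000000 m/s = 5.5 ms.
Total = 5.50 ms.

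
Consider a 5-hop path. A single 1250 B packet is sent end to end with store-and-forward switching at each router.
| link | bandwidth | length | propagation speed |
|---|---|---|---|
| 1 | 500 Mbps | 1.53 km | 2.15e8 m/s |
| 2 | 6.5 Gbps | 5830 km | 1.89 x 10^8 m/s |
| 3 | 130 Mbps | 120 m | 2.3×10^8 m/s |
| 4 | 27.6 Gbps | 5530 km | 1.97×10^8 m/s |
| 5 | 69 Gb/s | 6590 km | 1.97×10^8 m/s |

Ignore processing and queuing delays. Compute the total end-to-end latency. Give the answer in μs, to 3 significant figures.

L = 1250 × 8 = 10000 bits.
Transmission delays (L/R per hop): 20, 1.53846, 76.9231, 0.362319, 0.144928 μs; sum = 98.9688 μs.
Propagation delays (d/s per hop): 7.11628, 30846.6, 0.521739, 28071.1, 33451.8 μs; sum = 92377 μs.
End-to-end = 92500 μs.

92500 μs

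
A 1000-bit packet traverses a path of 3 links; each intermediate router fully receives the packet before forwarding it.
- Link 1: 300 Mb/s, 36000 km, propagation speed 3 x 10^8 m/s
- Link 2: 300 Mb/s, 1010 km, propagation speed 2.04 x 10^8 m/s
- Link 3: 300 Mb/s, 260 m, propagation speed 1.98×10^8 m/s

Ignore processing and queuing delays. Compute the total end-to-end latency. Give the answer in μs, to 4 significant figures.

125000 μs

Transmission delay per hop = L/R = 1000/300000000 = 3.33333 μs; 3 hops → 10 μs.
Propagation delays (d/s per hop): 120000, 4950.98, 1.31313 μs; sum = 124952 μs.
End-to-end = 125000 μs.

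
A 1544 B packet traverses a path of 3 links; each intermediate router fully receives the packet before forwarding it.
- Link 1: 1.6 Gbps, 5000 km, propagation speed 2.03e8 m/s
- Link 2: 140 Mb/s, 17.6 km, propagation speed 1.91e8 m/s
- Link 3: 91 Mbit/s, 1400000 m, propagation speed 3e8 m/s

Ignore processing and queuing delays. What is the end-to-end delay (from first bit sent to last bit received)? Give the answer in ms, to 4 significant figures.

L = 1544 × 8 = 12352 bits.
Transmission delays (L/R per hop): 0.00772, 0.0882286, 0.135736 ms; sum = 0.231685 ms.
Propagation delays (d/s per hop): 24.6305, 0.0921466, 4.66667 ms; sum = 29.3894 ms.
End-to-end = 29.62 ms.

29.62 ms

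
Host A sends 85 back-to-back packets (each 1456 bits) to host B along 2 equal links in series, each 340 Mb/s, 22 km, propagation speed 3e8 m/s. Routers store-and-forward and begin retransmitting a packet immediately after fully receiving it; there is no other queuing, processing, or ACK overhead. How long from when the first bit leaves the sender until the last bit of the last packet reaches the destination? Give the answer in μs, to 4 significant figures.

Per-hop transmission t_tx = L/R = 1456/340000000 = 4.28235 μs.
Per-hop propagation t_prop = 22000/300000000 = 73.3333 μs.
Pipeline fill: first packet needs 2·t_tx to clear all hops; remaining 84 packets each add one t_tx.
Total = (2+85-1)·t_tx + 2·t_prop = 86·4.28235 + 2·73.3333 = 514.9 μs.

514.9 μs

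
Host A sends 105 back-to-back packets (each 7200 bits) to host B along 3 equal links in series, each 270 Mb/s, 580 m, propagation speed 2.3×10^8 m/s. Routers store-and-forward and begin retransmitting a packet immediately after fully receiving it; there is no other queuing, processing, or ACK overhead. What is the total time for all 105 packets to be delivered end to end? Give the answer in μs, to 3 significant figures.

2860 μs

Per-hop transmission t_tx = L/R = 7200/270000000 = 26.6667 μs.
Per-hop propagation t_prop = 580/2.3e+08 = 2.52174 μs.
Pipeline fill: first packet needs 3·t_tx to clear all hops; remaining 104 packets each add one t_tx.
Total = (3+105-1)·t_tx + 3·t_prop = 107·26.6667 + 3·2.52174 = 2860 μs.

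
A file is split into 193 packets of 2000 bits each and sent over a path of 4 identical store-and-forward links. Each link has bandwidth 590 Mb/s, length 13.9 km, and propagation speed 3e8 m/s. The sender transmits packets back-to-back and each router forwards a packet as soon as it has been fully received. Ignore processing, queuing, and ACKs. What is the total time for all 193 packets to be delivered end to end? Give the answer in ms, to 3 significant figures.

0.850 ms

Per-hop transmission t_tx = L/R = 2000/590000000 = 0.00338983 ms.
Per-hop propagation t_prop = 13900/300000000 = 0.0463333 ms.
Pipeline fill: first packet needs 4·t_tx to clear all hops; remaining 192 packets each add one t_tx.
Total = (4+193-1)·t_tx + 4·t_prop = 196·0.00338983 + 4·0.0463333 = 0.850 ms.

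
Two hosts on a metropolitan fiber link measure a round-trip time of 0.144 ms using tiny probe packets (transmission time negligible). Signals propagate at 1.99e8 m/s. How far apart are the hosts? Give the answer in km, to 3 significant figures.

14.3 km

One-way propagation = RTT/2 = 0.072 ms.
d = s × t = 199000000 × 7.2e-05 = 14.3 km.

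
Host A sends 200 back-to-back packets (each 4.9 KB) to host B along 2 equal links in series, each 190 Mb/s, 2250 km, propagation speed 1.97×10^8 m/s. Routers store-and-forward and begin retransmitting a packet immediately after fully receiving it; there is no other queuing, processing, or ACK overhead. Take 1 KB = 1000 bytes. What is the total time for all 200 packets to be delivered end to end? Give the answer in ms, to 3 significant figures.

64.3 ms

Per-hop transmission t_tx = L/R = 39200/190000000 = 0.206316 ms.
Per-hop propagation t_prop = 2250000/197000000 = 11.4213 ms.
Pipeline fill: first packet needs 2·t_tx to clear all hops; remaining 199 packets each add one t_tx.
Total = (2+200-1)·t_tx + 2·t_prop = 201·0.206316 + 2·11.4213 = 64.3 ms.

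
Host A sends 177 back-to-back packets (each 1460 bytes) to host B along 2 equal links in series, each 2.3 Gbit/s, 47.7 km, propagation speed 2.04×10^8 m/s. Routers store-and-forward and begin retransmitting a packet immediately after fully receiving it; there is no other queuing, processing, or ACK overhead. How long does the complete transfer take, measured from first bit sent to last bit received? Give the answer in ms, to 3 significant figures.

1.37 ms

Per-hop transmission t_tx = L/R = 11680/2300000000 = 0.00507826 ms.
Per-hop propagation t_prop = 47700/204000000 = 0.233824 ms.
Pipeline fill: first packet needs 2·t_tx to clear all hops; remaining 176 packets each add one t_tx.
Total = (2+177-1)·t_tx + 2·t_prop = 178·0.00507826 + 2·0.233824 = 1.37 ms.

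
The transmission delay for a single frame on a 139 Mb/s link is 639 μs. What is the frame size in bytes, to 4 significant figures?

L = R × t_tx = 139000000 b/s × 0.000639 s = 88821 bits.
In bytes: 88821 / 8 = 11100 bytes.

11100 bytes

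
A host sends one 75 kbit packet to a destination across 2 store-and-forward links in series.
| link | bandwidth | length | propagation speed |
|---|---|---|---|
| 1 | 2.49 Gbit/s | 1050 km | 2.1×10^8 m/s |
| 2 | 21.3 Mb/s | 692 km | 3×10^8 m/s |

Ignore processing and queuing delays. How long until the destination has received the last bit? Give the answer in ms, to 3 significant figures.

10.9 ms

L = 75000 bits.
Transmission delays (L/R per hop): 0.0301205, 3.52113 ms; sum = 3.55125 ms.
Propagation delays (d/s per hop): 5, 2.30667 ms; sum = 7.30667 ms.
End-to-end = 10.9 ms.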